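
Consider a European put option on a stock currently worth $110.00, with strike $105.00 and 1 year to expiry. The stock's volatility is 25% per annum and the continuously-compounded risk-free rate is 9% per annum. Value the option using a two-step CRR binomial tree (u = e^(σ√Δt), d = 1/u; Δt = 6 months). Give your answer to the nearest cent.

CRR parameters: u = e^(σ√Δt) = e^(0.25·√0.5) = 1.1934, d = 1/u = 0.8380
Per-period rate: rΔt = 0.09·0.5 = 0.045, so R = e^0.045 = 1.0460
Risk-neutral probability p = (e^0.045 − 0.8380)/(1.1934 − 0.8380) = 0.2081/0.3554 = 0.5854
Terminal stock prices: S_uu = 156.7, S_ud = 110, S_dd = 77.24
Terminal payoffs (K − S): max(-51.65, 0) = 0, max(-5, 0) = 0, max(27.76, 0) = 27.76
Node u (S = 131.3): V_u = e^(−0.045)·[0.5854·0.0000 + 0.4146·0.0000] = 0.0000
Node d (S = 92.18): V_d = e^(−0.045)·[0.5854·0.0000 + 0.4146·27.7593] = 11.0017
Node 0 (S = 110): V_0 = e^(−0.045)·[0.5854·0.0000 + 0.4146·11.0017] = 4.3603

$4.36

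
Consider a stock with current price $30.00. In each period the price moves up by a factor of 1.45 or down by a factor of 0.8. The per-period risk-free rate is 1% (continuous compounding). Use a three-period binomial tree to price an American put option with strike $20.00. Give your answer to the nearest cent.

$1.40

Risk-neutral probability p = (e^0.01 − 0.8)/(1.45 − 0.8) = 0.2101/0.6500 = 0.3232
Terminal stock prices: S_uuu = 91.46, S_uud = 50.46, S_udd = 27.84, S_ddd = 15.36
Terminal payoffs (K − S): max(-71.46, 0) = 0, max(-30.46, 0) = 0, max(-7.84, 0) = 0, max(4.64, 0) = 4.64
Node uu (S = 63.08): continuation = e^(−0.01)·[0.3232·0.0000 + 0.6768·0.0000] = 0.0000; exercise value = 0.0000 ≤ continuation, so V_uu = 0.0000
Node ud (S = 34.8): continuation = e^(−0.01)·[0.3232·0.0000 + 0.6768·0.0000] = 0.0000; exercise value = 0.0000 ≤ continuation, so V_ud = 0.0000
Node dd (S = 19.2): continuation = e^(−0.01)·[0.3232·0.0000 + 0.6768·4.6400] = 3.1093; exercise value = 0.8000 ≤ continuation, so V_dd = 3.1093
Node u (S = 43.5): continuation = e^(−0.01)·[0.3232·0.0000 + 0.6768·0.0000] = 0.0000; exercise value = 0.0000 ≤ continuation, so V_u = 0.0000
Node d (S = 24): continuation = e^(−0.01)·[0.3232·0.0000 + 0.6768·3.1093] = 2.0836; exercise value = 0.0000 ≤ continuation, so V_d = 2.0836
Node 0 (S = 30): continuation = e^(−0.01)·[0.3232·0.0000 + 0.6768·2.0836] = 1.3962; exercise value = 0.0000 ≤ continuation, so V_0 = 1.3962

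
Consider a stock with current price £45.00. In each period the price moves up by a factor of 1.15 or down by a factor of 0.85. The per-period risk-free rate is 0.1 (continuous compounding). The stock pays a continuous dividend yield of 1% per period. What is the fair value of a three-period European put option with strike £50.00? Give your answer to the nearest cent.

Per-period risk-free factor R = e^0.1 = 1.1052; dividend-adjusted growth = e^(0.1−0.01) = 1.0942.
Risk-neutral probability p = (1.0942 − 0.85)/(1.15 − 0.85) = 0.2442/0.3000 = 0.8139
Terminal stock prices: S_uuu = 68.44, S_uud = 50.59, S_udd = 37.39, S_ddd = 27.64
Terminal payoffs (K − S): max(-18.44, 0) = 0, max(-0.5856, 0) = 0, max(12.61, 0) = 12.61, max(22.36, 0) = 22.36
Node uu (S = 59.51): V_uu = e^(−0.1)·[0.8139·0.0000 + 0.1861·0.0000] = 0.0000
Node ud (S = 43.99): V_ud = e^(−0.1)·[0.8139·0.0000 + 0.1861·12.6106] = 2.1233
Node dd (S = 32.51): V_dd = e^(−0.1)·[0.8139·12.6106 + 0.1861·22.3644] = 13.0529
Node u (S = 51.75): V_u = e^(−0.1)·[0.8139·0.0000 + 0.1861·2.1233] = 0.3575
Node d (S = 38.25): V_d = e^(−0.1)·[0.8139·2.1233 + 0.1861·13.0529] = 3.7616
Node 0 (S = 45): V_0 = e^(−0.1)·[0.8139·0.3575 + 0.1861·3.7616] = 0.8967

£0.90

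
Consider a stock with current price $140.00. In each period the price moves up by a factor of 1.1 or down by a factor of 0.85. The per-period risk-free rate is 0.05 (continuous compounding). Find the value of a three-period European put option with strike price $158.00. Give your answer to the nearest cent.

$8.72

Risk-neutral probability p = (e^0.05 − 0.85)/(1.1 − 0.85) = 0.2013/0.2500 = 0.8051
Terminal stock prices: S_uuu = 186.3, S_uud = 144, S_udd = 111.3, S_ddd = 85.98
Terminal payoffs (K − S): max(-28.34, 0) = 0, max(14.01, 0) = 14.01, max(46.74, 0) = 46.74, max(72.02, 0) = 72.02
Node uu (S = 169.4): V_uu = e^(−0.05)·[0.8051·0.0000 + 0.1949·14.0100] = 2.5976
Node ud (S = 130.9): V_ud = e^(−0.05)·[0.8051·14.0100 + 0.1949·46.7350] = 19.3942
Node dd (S = 101.1): V_dd = e^(−0.05)·[0.8051·46.7350 + 0.1949·72.0225] = 49.1442
Node u (S = 154): V_u = e^(−0.05)·[0.8051·2.5976 + 0.1949·19.3942] = 5.5852
Node d (S = 119): V_d = e^(−0.05)·[0.8051·19.3942 + 0.1949·49.1442] = 23.9643
Node 0 (S = 140): V_0 = e^(−0.05)·[0.8051·5.5852 + 0.1949·23.9643] = 8.7204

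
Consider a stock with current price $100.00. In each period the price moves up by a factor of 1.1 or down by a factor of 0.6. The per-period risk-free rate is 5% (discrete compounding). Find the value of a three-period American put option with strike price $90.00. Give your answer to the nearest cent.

$6.03

Risk-neutral probability p = (1 + 0.05 − 0.6)/(1.1 − 0.6) = 0.4500/0.5000 = 0.9000
Terminal stock prices: S_uuu = 133.1, S_uud = 72.6, S_udd = 39.6, S_ddd = 21.6
Terminal payoffs (K − S): max(-43.1, 0) = 0, max(17.4, 0) = 17.4, max(50.4, 0) = 50.4, max(68.4, 0) = 68.4
Node uu (S = 121): continuation = 1/1.05·[0.9000·0.0000 + 0.1000·17.4000] = 1.6571; exercise value = 0.0000 ≤ continuation, so V_uu = 1.6571
Node ud (S = 66): continuation = 1/1.05·[0.9000·17.4000 + 0.1000·50.4000] = 19.7143; exercise value = 24.0000 > continuation, so V_ud = 24.0000 (exercise)
Node dd (S = 36): continuation = 1/1.05·[0.9000·50.4000 + 0.1000·68.4000] = 49.7143; exercise value = 54.0000 > continuation, so V_dd = 54.0000 (exercise)
Node u (S = 110): continuation = 1/1.05·[0.9000·1.6571 + 0.1000·24.0000] = 3.7061; exercise value = 0.0000 ≤ continuation, so V_u = 3.7061
Node d (S = 60): continuation = 1/1.05·[0.9000·24.0000 + 0.1000·54.0000] = 25.7143; exercise value = 30.0000 > continuation, so V_d = 30.0000 (exercise)
Node 0 (S = 100): continuation = 1/1.05·[0.9000·3.7061 + 0.1000·30.0000] = 6.0338; exercise value = 0.0000 ≤ continuation, so V_0 = 6.0338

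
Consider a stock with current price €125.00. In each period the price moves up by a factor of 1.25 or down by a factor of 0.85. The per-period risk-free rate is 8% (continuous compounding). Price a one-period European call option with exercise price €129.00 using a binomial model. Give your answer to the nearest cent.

€14.67

Risk-neutral probability p = (e^0.08 − 0.85)/(1.25 − 0.85) = 0.2333/0.4000 = 0.5832
Terminal stock prices: S_u = 156.2, S_d = 106.2
Terminal payoffs (S − K): max(27.25, 0) = 27.25, max(-22.75, 0) = 0
Node 0 (S = 125): V_0 = e^(−0.08)·[0.5832·27.2500 + 0.4168·0.0000] = 14.6708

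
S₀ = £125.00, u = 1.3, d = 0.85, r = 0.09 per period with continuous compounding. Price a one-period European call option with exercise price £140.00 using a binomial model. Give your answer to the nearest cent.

£11.16

Risk-neutral probability p = (e^0.09 − 0.85)/(1.3 − 0.85) = 0.2442/0.4500 = 0.5426
Terminal stock prices: S_u = 162.5, S_d = 106.2
Terminal payoffs (S − K): max(22.5, 0) = 22.5, max(-33.75, 0) = 0
Node 0 (S = 125): V_0 = e^(−0.09)·[0.5426·22.5000 + 0.4574·0.0000] = 11.1579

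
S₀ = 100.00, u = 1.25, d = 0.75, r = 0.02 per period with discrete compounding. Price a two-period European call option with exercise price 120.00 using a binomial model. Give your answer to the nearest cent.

Risk-neutral probability p = (1 + 0.02 − 0.75)/(1.25 − 0.75) = 0.2700/0.5000 = 0.5400
Terminal stock prices: S_uu = 156.2, S_ud = 93.75, S_dd = 56.25
Terminal payoffs (S − K): max(36.25, 0) = 36.25, max(-26.25, 0) = 0, max(-63.75, 0) = 0
Node u (S = 125): V_u = 1/1.02·[0.5400·36.2500 + 0.4600·0.0000] = 19.1912
Node d (S = 75): V_d = 1/1.02·[0.5400·0.0000 + 0.4600·0.0000] = 0.0000
Node 0 (S = 100): V_0 = 1/1.02·[0.5400·19.1912 + 0.4600·0.0000] = 10.1600

10.16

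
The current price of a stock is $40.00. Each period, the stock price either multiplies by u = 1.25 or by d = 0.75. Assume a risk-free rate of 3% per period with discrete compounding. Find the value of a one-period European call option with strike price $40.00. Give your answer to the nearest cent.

Risk-neutral probability p = (1 + 0.03 − 0.75)/(1.25 − 0.75) = 0.2800/0.5000 = 0.5600
Terminal stock prices: S_u = 50, S_d = 30
Terminal payoffs (S − K): max(10, 0) = 10, max(-10, 0) = 0
Node 0 (S = 40): V_0 = 1/1.03·[0.5600·10.0000 + 0.4400·0.0000] = 5.4369

$5.44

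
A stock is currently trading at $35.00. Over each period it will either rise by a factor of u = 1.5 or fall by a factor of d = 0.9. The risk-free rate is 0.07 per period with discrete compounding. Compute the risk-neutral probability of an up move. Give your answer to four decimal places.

p = 0.2833

Risk-neutral probability p = (1 + 0.07 − 0.9)/(1.5 − 0.9) = 0.1700/0.6000 = 0.2833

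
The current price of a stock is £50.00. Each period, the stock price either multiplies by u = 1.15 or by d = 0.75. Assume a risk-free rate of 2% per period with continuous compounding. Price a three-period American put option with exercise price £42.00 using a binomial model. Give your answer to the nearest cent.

Risk-neutral probability p = (e^0.02 − 0.75)/(1.15 − 0.75) = 0.2702/0.4000 = 0.6755
Terminal stock prices: S_uuu = 76.04, S_uud = 49.59, S_udd = 32.34, S_ddd = 21.09
Terminal payoffs (K − S): max(-34.04, 0) = 0, max(-7.594, 0) = 0, max(9.656, 0) = 9.656, max(20.91, 0) = 20.91
Node uu (S = 66.12): continuation = e^(−0.02)·[0.6755·0.0000 + 0.3245·0.0000] = 0.0000; exercise value = 0.0000 ≤ continuation, so V_uu = 0.0000
Node ud (S = 43.12): continuation = e^(−0.02)·[0.6755·0.0000 + 0.3245·9.6563] = 3.0714; exercise value = 0.0000 ≤ continuation, so V_ud = 3.0714
Node dd (S = 28.12): continuation = e^(−0.02)·[0.6755·9.6563 + 0.3245·20.9062] = 13.0433; exercise value = 13.8750 > continuation, so V_dd = 13.8750 (exercise)
Node u (S = 57.5): continuation = e^(−0.02)·[0.6755·0.0000 + 0.3245·3.0714] = 0.9769; exercise value = 0.0000 ≤ continuation, so V_u = 0.9769
Node d (S = 37.5): continuation = e^(−0.02)·[0.6755·3.0714 + 0.3245·13.8750] = 6.4469; exercise value = 4.5000 ≤ continuation, so V_d = 6.4469
Node 0 (S = 50): continuation = e^(−0.02)·[0.6755·0.9769 + 0.3245·6.4469] = 2.6974; exercise value = 0.0000 ≤ continuation, so V_0 = 2.6974

£2.70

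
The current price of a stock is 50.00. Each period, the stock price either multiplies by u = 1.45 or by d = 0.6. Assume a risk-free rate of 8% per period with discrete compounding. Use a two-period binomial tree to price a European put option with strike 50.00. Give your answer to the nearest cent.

7.94

Risk-neutral probability p = (1 + 0.08 − 0.6)/(1.45 − 0.6) = 0.4800/0.8500 = 0.5647
Terminal stock prices: S_uu = 105.1, S_ud = 43.5, S_dd = 18
Terminal payoffs (K − S): max(-55.12, 0) = 0, max(6.5, 0) = 6.5, max(32, 0) = 32
Node u (S = 72.5): V_u = 1/1.08·[0.5647·0.0000 + 0.4353·6.5000] = 2.6198
Node d (S = 30): V_d = 1/1.08·[0.5647·6.5000 + 0.4353·32.0000] = 16.2963
Node 0 (S = 50): V_0 = 1/1.08·[0.5647·2.6198 + 0.4353·16.2963] = 7.9381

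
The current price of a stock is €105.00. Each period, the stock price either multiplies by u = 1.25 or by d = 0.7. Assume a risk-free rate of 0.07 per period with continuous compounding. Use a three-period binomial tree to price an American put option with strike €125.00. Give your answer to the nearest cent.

€23.01

Risk-neutral probability p = (e^0.07 − 0.7)/(1.25 − 0.7) = 0.3725/0.5500 = 0.6773
Terminal stock prices: S_uuu = 205.1, S_uud = 114.8, S_udd = 64.31, S_ddd = 36.01
Terminal payoffs (K − S): max(-80.08, 0) = 0, max(10.16, 0) = 10.16, max(60.69, 0) = 60.69, max(88.99, 0) = 88.99
Node uu (S = 164.1): continuation = e^(−0.07)·[0.6773·0.0000 + 0.3227·10.1563] = 3.0560; exercise value = 0.0000 ≤ continuation, so V_uu = 3.0560
Node ud (S = 91.88): continuation = e^(−0.07)·[0.6773·10.1563 + 0.3227·60.6875] = 24.6742; exercise value = 33.1250 > continuation, so V_ud = 33.1250 (exercise)
Node dd (S = 51.45): continuation = e^(−0.07)·[0.6773·60.6875 + 0.3227·88.9850] = 65.0992; exercise value = 73.5500 > continuation, so V_dd = 73.5500 (exercise)
Node u (S = 131.2): continuation = e^(−0.07)·[0.6773·3.0560 + 0.3227·33.1250] = 11.8970; exercise value = 0.0000 ≤ continuation, so V_u = 11.8970
Node d (S = 73.5): continuation = e^(−0.07)·[0.6773·33.1250 + 0.3227·73.5500] = 43.0492; exercise value = 51.5000 > continuation, so V_d = 51.5000 (exercise)
Node 0 (S = 105): continuation = e^(−0.07)·[0.6773·11.8970 + 0.3227·51.5000] = 23.0090; exercise value = 20.0000 ≤ continuation, so V_0 = 23.0090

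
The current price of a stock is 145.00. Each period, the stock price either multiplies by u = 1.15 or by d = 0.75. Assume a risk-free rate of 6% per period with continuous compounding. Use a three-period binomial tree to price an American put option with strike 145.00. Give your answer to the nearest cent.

10.69

Risk-neutral probability p = (e^0.06 − 0.75)/(1.15 − 0.75) = 0.3118/0.4000 = 0.7796
Terminal stock prices: S_uuu = 220.5, S_uud = 143.8, S_udd = 93.8, S_ddd = 61.17
Terminal payoffs (K − S): max(-75.53, 0) = 0, max(1.178, 0) = 1.178, max(51.2, 0) = 51.2, max(83.83, 0) = 83.83
Node uu (S = 191.8): continuation = e^(−0.06)·[0.7796·0.0000 + 0.2204·1.1781] = 0.2445; exercise value = 0.0000 ≤ continuation, so V_uu = 0.2445
Node ud (S = 125.1): continuation = e^(−0.06)·[0.7796·1.1781 + 0.2204·51.2031] = 11.4934; exercise value = 19.9375 > continuation, so V_ud = 19.9375 (exercise)
Node dd (S = 81.56): continuation = e^(−0.06)·[0.7796·51.2031 + 0.2204·83.8281] = 54.9934; exercise value = 63.4375 > continuation, so V_dd = 63.4375 (exercise)
Node u (S = 166.8): continuation = e^(−0.06)·[0.7796·0.2445 + 0.2204·19.9375] = 4.3180; exercise value = 0.0000 ≤ continuation, so V_u = 4.3180
Node d (S = 108.8): continuation = e^(−0.06)·[0.7796·19.9375 + 0.2204·63.4375] = 27.8059; exercise value = 36.2500 > continuation, so V_d = 36.2500 (exercise)
Node 0 (S = 145): continuation = e^(−0.06)·[0.7796·4.3180 + 0.2204·36.2500] = 10.6948; exercise value = 0.0000 ≤ continuation, so V_0 = 10.6948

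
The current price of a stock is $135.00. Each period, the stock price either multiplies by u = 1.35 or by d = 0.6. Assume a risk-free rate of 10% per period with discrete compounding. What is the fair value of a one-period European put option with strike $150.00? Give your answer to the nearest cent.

Risk-neutral probability p = (1 + 0.1 − 0.6)/(1.35 − 0.6) = 0.5000/0.7500 = 0.6667
Terminal stock prices: S_u = 182.2, S_d = 81
Terminal payoffs (K − S): max(-32.25, 0) = 0, max(69, 0) = 69
Node 0 (S = 135): V_0 = 1/1.1·[0.6667·0.0000 + 0.3333·69.0000] = 20.9091

$20.91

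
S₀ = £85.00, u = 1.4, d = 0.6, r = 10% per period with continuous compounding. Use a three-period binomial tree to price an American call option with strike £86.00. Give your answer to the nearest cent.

£32.02

Risk-neutral probability p = (e^0.1 − 0.6)/(1.4 − 0.6) = 0.5052/0.8000 = 0.6315
Terminal stock prices: S_uuu = 233.2, S_uud = 99.96, S_udd = 42.84, S_ddd = 18.36
Terminal payoffs (S − K): max(147.2, 0) = 147.2, max(13.96, 0) = 13.96, max(-43.16, 0) = 0, max(-67.64, 0) = 0
Node uu (S = 166.6): continuation = e^(−0.1)·[0.6315·147.2400 + 0.3685·13.9600] = 88.7840; exercise value = 80.6000 ≤ continuation, so V_uu = 88.7840
Node ud (S = 71.4): continuation = e^(−0.1)·[0.6315·13.9600 + 0.3685·0.0000] = 7.9764; exercise value = 0.0000 ≤ continuation, so V_ud = 7.9764
Node dd (S = 30.6): continuation = e^(−0.1)·[0.6315·0.0000 + 0.3685·0.0000] = 0.0000; exercise value = 0.0000 ≤ continuation, so V_dd = 0.0000
Node u (S = 119): continuation = e^(−0.1)·[0.6315·88.7840 + 0.3685·7.9764] = 53.3885; exercise value = 33.0000 ≤ continuation, so V_u = 53.3885
Node d (S = 51): continuation = e^(−0.1)·[0.6315·7.9764 + 0.3685·0.0000] = 4.5575; exercise value = 0.0000 ≤ continuation, so V_d = 4.5575
Node 0 (S = 85): continuation = e^(−0.1)·[0.6315·53.3885 + 0.3685·4.5575] = 32.0245; exercise value = 0.0000 ≤ continuation, so V_0 = 32.0245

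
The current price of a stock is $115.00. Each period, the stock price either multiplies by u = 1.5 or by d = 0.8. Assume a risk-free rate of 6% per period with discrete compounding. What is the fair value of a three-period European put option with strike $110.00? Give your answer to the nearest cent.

Risk-neutral probability p = (1 + 0.06 − 0.8)/(1.5 − 0.8) = 0.2600/0.7000 = 0.3714
Terminal stock prices: S_uuu = 388.1, S_uud = 207, S_udd = 110.4, S_ddd = 58.88
Terminal payoffs (K − S): max(-278.1, 0) = 0, max(-97, 0) = 0, max(-0.4, 0) = 0, max(51.12, 0) = 51.12
Node uu (S = 258.8): V_uu = 1/1.06·[0.3714·0.0000 + 0.6286·0.0000] = 0.0000
Node ud (S = 138): V_ud = 1/1.06·[0.3714·0.0000 + 0.6286·0.0000] = 0.0000
Node dd (S = 73.6): V_dd = 1/1.06·[0.3714·0.0000 + 0.6286·51.1200] = 30.3137
Node u (S = 172.5): V_u = 1/1.06·[0.3714·0.0000 + 0.6286·0.0000] = 0.0000
Node d (S = 92): V_d = 1/1.06·[0.3714·0.0000 + 0.6286·30.3137] = 17.9758
Node 0 (S = 115): V_0 = 1/1.06·[0.3714·0.0000 + 0.6286·17.9758] = 10.6595

$10.66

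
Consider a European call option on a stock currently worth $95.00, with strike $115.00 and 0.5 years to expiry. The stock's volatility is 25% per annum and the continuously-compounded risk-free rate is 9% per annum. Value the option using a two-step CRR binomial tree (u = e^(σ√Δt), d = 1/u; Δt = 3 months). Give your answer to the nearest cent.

CRR parameters: u = e^(σ√Δt) = e^(0.25·√0.25) = 1.1331, d = 1/u = 0.8825
Per-period rate: rΔt = 0.09·0.25 = 0.0225, so R = e^0.0225 = 1.0228
Risk-neutral probability p = (e^0.0225 − 0.8825)/(1.1331 − 0.8825) = 0.1403/0.2507 = 0.5596
Terminal stock prices: S_uu = 122, S_ud = 95, S_dd = 73.99
Terminal payoffs (S − K): max(6.982, 0) = 6.982, max(-20, 0) = 0, max(-41.01, 0) = 0
Node u (S = 107.6): V_u = e^(−0.0225)·[0.5596·6.9824 + 0.4404·0.0000] = 3.8202
Node d (S = 83.84): V_d = e^(−0.0225)·[0.5596·0.0000 + 0.4404·0.0000] = 0.0000
Node 0 (S = 95): V_0 = e^(−0.0225)·[0.5596·3.8202 + 0.4404·0.0000] = 2.0902

$2.09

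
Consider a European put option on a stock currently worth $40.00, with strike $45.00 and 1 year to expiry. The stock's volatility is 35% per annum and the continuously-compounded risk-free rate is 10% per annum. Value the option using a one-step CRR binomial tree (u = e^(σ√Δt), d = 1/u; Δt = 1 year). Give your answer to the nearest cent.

$6.68

CRR parameters: u = e^(σ√Δt) = e^(0.35·√1) = 1.4191, d = 1/u = 0.7047
Per-period rate: rΔt = 0.1·1 = 0.1, so R = e^0.1 = 1.1052
Risk-neutral probability p = (e^0.1 − 0.7047)/(1.4191 − 0.7047) = 0.4005/0.7144 = 0.5606
Terminal stock prices: S_u = 56.76, S_d = 28.19
Terminal payoffs (K − S): max(-11.76, 0) = 0, max(16.81, 0) = 16.81
Node 0 (S = 40): V_0 = e^(−0.1)·[0.5606·0.0000 + 0.4394·16.8125] = 6.6844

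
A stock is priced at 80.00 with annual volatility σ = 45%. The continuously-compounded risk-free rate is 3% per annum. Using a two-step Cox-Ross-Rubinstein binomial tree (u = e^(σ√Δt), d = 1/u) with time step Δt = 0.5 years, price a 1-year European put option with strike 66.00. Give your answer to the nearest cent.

CRR parameters: u = e^(σ√Δt) = e^(0.45·√0.5) = 1.3746, d = 1/u = 0.7275
Per-period rate: rΔt = 0.03·0.5 = 0.015, so R = e^0.015 = 1.0151
Risk-neutral probability p = (e^0.015 − 0.7275)/(1.3746 − 0.7275) = 0.2877/0.6472 = 0.4445
Terminal stock prices: S_uu = 151.2, S_ud = 80, S_dd = 42.34
Terminal payoffs (K − S): max(-85.17, 0) = 0, max(-14, 0) = 0, max(23.66, 0) = 23.66
Node u (S = 110): V_u = e^(−0.015)·[0.4445·0.0000 + 0.5555·0.0000] = 0.0000
Node d (S = 58.2): V_d = e^(−0.015)·[0.4445·0.0000 + 0.5555·23.6643] = 12.9506
Node 0 (S = 80): V_0 = e^(−0.015)·[0.4445·0.0000 + 0.5555·12.9506] = 7.0874

7.09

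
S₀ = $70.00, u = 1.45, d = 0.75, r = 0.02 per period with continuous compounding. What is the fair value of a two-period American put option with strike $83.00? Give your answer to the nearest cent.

$19.92

Risk-neutral probability p = (e^0.02 − 0.75)/(1.45 − 0.75) = 0.2702/0.7000 = 0.3860
Terminal stock prices: S_uu = 147.2, S_ud = 76.12, S_dd = 39.38
Terminal payoffs (K − S): max(-64.18, 0) = 0, max(6.875, 0) = 6.875, max(43.62, 0) = 43.62
Node u (S = 101.5): continuation = e^(−0.02)·[0.3860·0.0000 + 0.6140·6.8750] = 4.1377; exercise value = 0.0000 ≤ continuation, so V_u = 4.1377
Node d (S = 52.5): continuation = e^(−0.02)·[0.3860·6.8750 + 0.6140·43.6250] = 28.8565; exercise value = 30.5000 > continuation, so V_d = 30.5000 (exercise)
Node 0 (S = 70): continuation = e^(−0.02)·[0.3860·4.1377 + 0.6140·30.5000] = 19.9216; exercise value = 13.0000 ≤ continuation, so V_0 = 19.9216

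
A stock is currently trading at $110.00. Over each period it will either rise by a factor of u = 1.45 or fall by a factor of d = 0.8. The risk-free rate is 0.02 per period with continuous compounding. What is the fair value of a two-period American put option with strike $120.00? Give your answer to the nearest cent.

Risk-neutral probability p = (e^0.02 − 0.8)/(1.45 − 0.8) = 0.2202/0.6500 = 0.3388
Terminal stock prices: S_uu = 231.3, S_ud = 127.6, S_dd = 70.4
Terminal payoffs (K − S): max(-111.3, 0) = 0, max(-7.6, 0) = 0, max(49.6, 0) = 49.6
Node u (S = 159.5): continuation = e^(−0.02)·[0.3388·0.0000 + 0.6612·0.0000] = 0.0000; exercise value = 0.0000 ≤ continuation, so V_u = 0.0000
Node d (S = 88): continuation = e^(−0.02)·[0.3388·0.0000 + 0.6612·49.6000] = 32.1475; exercise value = 32.0000 ≤ continuation, so V_d = 32.1475
Node 0 (S = 110): continuation = e^(−0.02)·[0.3388·0.0000 + 0.6612·32.1475] = 20.8359; exercise value = 10.0000 ≤ continuation, so V_0 = 20.8359

$20.84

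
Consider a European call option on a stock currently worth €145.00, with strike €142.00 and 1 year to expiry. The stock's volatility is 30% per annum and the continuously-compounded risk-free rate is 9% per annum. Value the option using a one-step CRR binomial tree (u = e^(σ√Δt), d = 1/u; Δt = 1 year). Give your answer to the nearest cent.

€28.49

CRR parameters: u = e^(σ√Δt) = e^(0.3·√1) = 1.3499, d = 1/u = 0.7408
Per-period rate: rΔt = 0.09·1 = 0.09, so R = e^0.09 = 1.0942
Risk-neutral probability p = (e^0.09 − 0.7408)/(1.3499 − 0.7408) = 0.3534/0.6090 = 0.5802
Terminal stock prices: S_u = 195.7, S_d = 107.4
Terminal payoffs (S − K): max(53.73, 0) = 53.73, max(-34.58, 0) = 0
Node 0 (S = 145): V_0 = e^(−0.09)·[0.5802·53.7295 + 0.4198·0.0000] = 28.4900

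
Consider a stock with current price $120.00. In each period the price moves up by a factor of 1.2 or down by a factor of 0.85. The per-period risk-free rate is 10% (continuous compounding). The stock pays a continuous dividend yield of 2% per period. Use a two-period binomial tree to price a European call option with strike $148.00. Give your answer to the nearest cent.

$9.02

Per-period risk-free factor R = e^0.1 = 1.1052; dividend-adjusted growth = e^(0.1−0.02) = 1.0833.
Risk-neutral probability p = (1.0833 − 0.85)/(1.2 − 0.85) = 0.2333/0.3500 = 0.6665
Terminal stock prices: S_uu = 172.8, S_ud = 122.4, S_dd = 86.7
Terminal payoffs (S − K): max(24.8, 0) = 24.8, max(-25.6, 0) = 0, max(-61.3, 0) = 0
Node u (S = 144): V_u = e^(−0.1)·[0.6665·24.8000 + 0.3335·0.0000] = 14.9570
Node d (S = 102): V_d = e^(−0.1)·[0.6665·0.0000 + 0.3335·0.0000] = 0.0000
Node 0 (S = 120): V_0 = e^(−0.1)·[0.6665·14.9570 + 0.3335·0.0000] = 9.0207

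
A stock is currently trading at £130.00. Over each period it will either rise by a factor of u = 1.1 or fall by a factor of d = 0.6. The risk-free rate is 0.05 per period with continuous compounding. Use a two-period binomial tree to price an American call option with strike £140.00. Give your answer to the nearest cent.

Risk-neutral probability p = (e^0.05 − 0.6)/(1.1 − 0.6) = 0.4513/0.5000 = 0.9025
Terminal stock prices: S_uu = 157.3, S_ud = 85.8, S_dd = 46.8
Terminal payoffs (S − K): max(17.3, 0) = 17.3, max(-54.2, 0) = 0, max(-93.2, 0) = 0
Node u (S = 143): continuation = e^(−0.05)·[0.9025·17.3000 + 0.0975·0.0000] = 14.8525; exercise value = 3.0000 ≤ continuation, so V_u = 14.8525
Node d (S = 78): continuation = e^(−0.05)·[0.9025·0.0000 + 0.0975·0.0000] = 0.0000; exercise value = 0.0000 ≤ continuation, so V_d = 0.0000
Node 0 (S = 130): continuation = e^(−0.05)·[0.9025·14.8525 + 0.0975·0.0000] = 12.7512; exercise value = 0.0000 ≤ continuation, so V_0 = 12.7512

£12.75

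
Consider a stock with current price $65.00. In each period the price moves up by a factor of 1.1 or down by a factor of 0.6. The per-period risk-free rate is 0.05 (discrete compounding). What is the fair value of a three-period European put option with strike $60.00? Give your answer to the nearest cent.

Risk-neutral probability p = (1 + 0.05 − 0.6)/(1.1 − 0.6) = 0.4500/0.5000 = 0.9000
Terminal stock prices: S_uuu = 86.52, S_uud = 47.19, S_udd = 25.74, S_ddd = 14.04
Terminal payoffs (K − S): max(-26.52, 0) = 0, max(12.81, 0) = 12.81, max(34.26, 0) = 34.26, max(45.96, 0) = 45.96
Node uu (S = 78.65): V_uu = 1/1.05·[0.9000·0.0000 + 0.1000·12.8100] = 1.2200
Node ud (S = 42.9): V_ud = 1/1.05·[0.9000·12.8100 + 0.1000·34.2600] = 14.2429
Node dd (S = 23.4): V_dd = 1/1.05·[0.9000·34.2600 + 0.1000·45.9600] = 33.7429
Node u (S = 71.5): V_u = 1/1.05·[0.9000·1.2200 + 0.1000·14.2429] = 2.4022
Node d (S = 39): V_d = 1/1.05·[0.9000·14.2429 + 0.1000·33.7429] = 15.4218
Node 0 (S = 65): V_0 = 1/1.05·[0.9000·2.4022 + 0.1000·15.4218] = 3.5277

$3.53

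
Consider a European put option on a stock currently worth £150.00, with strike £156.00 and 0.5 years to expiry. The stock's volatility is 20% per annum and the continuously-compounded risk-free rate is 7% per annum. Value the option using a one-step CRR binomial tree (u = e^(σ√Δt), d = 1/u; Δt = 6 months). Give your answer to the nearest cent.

CRR parameters: u = e^(σ√Δt) = e^(0.2·√0.5) = 1.1519, d = 1/u = 0.8681
Per-period rate: rΔt = 0.07·0.5 = 0.035, so R = e^0.035 = 1.0356
Risk-neutral probability p = (e^0.035 − 0.8681)/(1.1519 − 0.8681) = 0.1675/0.2838 = 0.5902
Terminal stock prices: S_u = 172.8, S_d = 130.2
Terminal payoffs (K − S): max(-16.79, 0) = 0, max(25.78, 0) = 25.78
Node 0 (S = 150): V_0 = e^(−0.035)·[0.5902·0.0000 + 0.4098·25.7815] = 10.2014

£10.20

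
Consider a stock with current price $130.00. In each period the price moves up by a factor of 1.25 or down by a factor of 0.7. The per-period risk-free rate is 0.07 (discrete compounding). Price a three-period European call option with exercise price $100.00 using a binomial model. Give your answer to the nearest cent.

$53.55

Risk-neutral probability p = (1 + 0.07 − 0.7)/(1.25 − 0.7) = 0.3700/0.5500 = 0.6727
Terminal stock prices: S_uuu = 253.9, S_uud = 142.2, S_udd = 79.62, S_ddd = 44.59
Terminal payoffs (S − K): max(153.9, 0) = 153.9, max(42.19, 0) = 42.19, max(-20.38, 0) = 0, max(-55.41, 0) = 0
Node uu (S = 203.1): V_uu = 1/1.07·[0.6727·153.9062 + 0.3273·42.1875] = 109.6671
Node ud (S = 113.7): V_ud = 1/1.07·[0.6727·42.1875 + 0.3273·0.0000] = 26.5240
Node dd (S = 63.7): V_dd = 1/1.07·[0.6727·0.0000 + 0.3273·0.0000] = 0.0000
Node u (S = 162.5): V_u = 1/1.07·[0.6727·109.6671 + 0.3273·26.5240] = 77.0622
Node d (S = 91): V_d = 1/1.07·[0.6727·26.5240 + 0.3273·0.0000] = 16.6761
Node 0 (S = 130): V_0 = 1/1.07·[0.6727·77.0622 + 0.3273·16.6761] = 53.5509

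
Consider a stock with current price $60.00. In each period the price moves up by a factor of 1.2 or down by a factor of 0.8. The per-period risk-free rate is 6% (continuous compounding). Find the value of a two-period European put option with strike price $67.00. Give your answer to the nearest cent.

$6.80

Risk-neutral probability p = (e^0.06 − 0.8)/(1.2 − 0.8) = 0.2618/0.4000 = 0.6546
Terminal stock prices: S_uu = 86.4, S_ud = 57.6, S_dd = 38.4
Terminal payoffs (K − S): max(-19.4, 0) = 0, max(9.4, 0) = 9.4, max(28.6, 0) = 28.6
Node u (S = 72): V_u = e^(−0.06)·[0.6546·0.0000 + 0.3454·9.4000] = 3.0578
Node d (S = 48): V_d = e^(−0.06)·[0.6546·9.4000 + 0.3454·28.6000] = 15.0982
Node 0 (S = 60): V_0 = e^(−0.06)·[0.6546·3.0578 + 0.3454·15.0982] = 6.7964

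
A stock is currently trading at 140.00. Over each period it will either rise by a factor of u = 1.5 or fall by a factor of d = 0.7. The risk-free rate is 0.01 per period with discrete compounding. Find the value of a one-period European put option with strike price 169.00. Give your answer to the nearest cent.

43.06

Risk-neutral probability p = (1 + 0.01 − 0.7)/(1.5 − 0.7) = 0.3100/0.8000 = 0.3875
Terminal stock prices: S_u = 210, S_d = 98
Terminal payoffs (K − S): max(-41, 0) = 0, max(71, 0) = 71
Node 0 (S = 140): V_0 = 1/1.01·[0.3875·0.0000 + 0.6125·71.0000] = 43.0569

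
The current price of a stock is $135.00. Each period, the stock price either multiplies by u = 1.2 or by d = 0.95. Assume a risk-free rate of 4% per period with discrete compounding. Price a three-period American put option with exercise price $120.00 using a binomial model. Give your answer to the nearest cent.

Risk-neutral probability p = (1 + 0.04 − 0.95)/(1.2 − 0.95) = 0.0900/0.2500 = 0.3600
Terminal stock prices: S_uuu = 233.3, S_uud = 184.7, S_udd = 146.2, S_ddd = 115.7
Terminal payoffs (K − S): max(-113.3, 0) = 0, max(-64.68, 0) = 0, max(-26.2, 0) = 0, max(4.254, 0) = 4.254
Node uu (S = 194.4): continuation = 1/1.04·[0.3600·0.0000 + 0.6400·0.0000] = 0.0000; exercise value = 0.0000 ≤ continuation, so V_uu = 0.0000
Node ud (S = 153.9): continuation = 1/1.04·[0.3600·0.0000 + 0.6400·0.0000] = 0.0000; exercise value = 0.0000 ≤ continuation, so V_ud = 0.0000
Node dd (S = 121.8): continuation = 1/1.04·[0.3600·0.0000 + 0.6400·4.2544] = 2.6181; exercise value = 0.0000 ≤ continuation, so V_dd = 2.6181
Node u (S = 162): continuation = 1/1.04·[0.3600·0.0000 + 0.6400·0.0000] = 0.0000; exercise value = 0.0000 ≤ continuation, so V_u = 0.0000
Node d (S = 128.2): continuation = 1/1.04·[0.3600·0.0000 + 0.6400·2.6181] = 1.6111; exercise value = 0.0000 ≤ continuation, so V_d = 1.6111
Node 0 (S = 135): continuation = 1/1.04·[0.3600·0.0000 + 0.6400·1.6111] = 0.9915; exercise value = 0.0000 ≤ continuation, so V_0 = 0.9915

$0.99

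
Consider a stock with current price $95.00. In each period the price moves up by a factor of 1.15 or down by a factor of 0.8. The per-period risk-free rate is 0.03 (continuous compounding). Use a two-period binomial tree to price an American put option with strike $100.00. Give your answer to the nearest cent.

$10.62

Risk-neutral probability p = (e^0.03 − 0.8)/(1.15 − 0.8) = 0.2305/0.3500 = 0.6584
Terminal stock prices: S_uu = 125.6, S_ud = 87.4, S_dd = 60.8
Terminal payoffs (K − S): max(-25.64, 0) = 0, max(12.6, 0) = 12.6, max(39.2, 0) = 39.2
Node u (S = 109.2): continuation = e^(−0.03)·[0.6584·0.0000 + 0.3416·12.6000] = 4.1764; exercise value = 0.0000 ≤ continuation, so V_u = 4.1764
Node d (S = 76): continuation = e^(−0.03)·[0.6584·12.6000 + 0.3416·39.2000] = 21.0446; exercise value = 24.0000 > continuation, so V_d = 24.0000 (exercise)
Node 0 (S = 95): continuation = e^(−0.03)·[0.6584·4.1764 + 0.3416·24.0000] = 10.6238; exercise value = 5.0000 ≤ continuation, so V_0 = 10.6238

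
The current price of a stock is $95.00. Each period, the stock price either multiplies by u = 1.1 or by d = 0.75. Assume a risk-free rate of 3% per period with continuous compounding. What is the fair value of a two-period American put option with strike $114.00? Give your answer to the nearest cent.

$19.00

Risk-neutral probability p = (e^0.03 − 0.75)/(1.1 − 0.75) = 0.2805/0.3500 = 0.8013
Terminal stock prices: S_uu = 115, S_ud = 78.38, S_dd = 53.44
Terminal payoffs (K − S): max(-0.95, 0) = 0, max(35.62, 0) = 35.62, max(60.56, 0) = 60.56
Node u (S = 104.5): continuation = e^(−0.03)·[0.8013·0.0000 + 0.1987·35.6250] = 6.8695; exercise value = 9.5000 > continuation, so V_u = 9.5000 (exercise)
Node d (S = 71.25): continuation = e^(−0.03)·[0.8013·35.6250 + 0.1987·60.5625] = 39.3808; exercise value = 42.7500 > continuation, so V_d = 42.7500 (exercise)
Node 0 (S = 95): continuation = e^(−0.03)·[0.8013·9.5000 + 0.1987·42.7500] = 15.6308; exercise value = 19.0000 > continuation, so V_0 = 19.0000 (exercise)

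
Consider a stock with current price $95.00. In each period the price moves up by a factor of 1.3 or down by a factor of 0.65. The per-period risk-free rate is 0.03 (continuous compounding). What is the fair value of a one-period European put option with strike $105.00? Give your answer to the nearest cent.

Risk-neutral probability p = (e^0.03 − 0.65)/(1.3 − 0.65) = 0.3805/0.6500 = 0.5853
Terminal stock prices: S_u = 123.5, S_d = 61.75
Terminal payoffs (K − S): max(-18.5, 0) = 0, max(43.25, 0) = 43.25
Node 0 (S = 95): V_0 = e^(−0.03)·[0.5853·0.0000 + 0.4147·43.2500] = 17.4051

$17.41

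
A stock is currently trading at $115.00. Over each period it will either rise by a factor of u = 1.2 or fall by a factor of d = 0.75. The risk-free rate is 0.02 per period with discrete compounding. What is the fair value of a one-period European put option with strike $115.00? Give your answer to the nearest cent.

Risk-neutral probability p = (1 + 0.02 − 0.75)/(1.2 − 0.75) = 0.2700/0.4500 = 0.6000
Terminal stock prices: S_u = 138, S_d = 86.25
Terminal payoffs (K − S): max(-23, 0) = 0, max(28.75, 0) = 28.75
Node 0 (S = 115): V_0 = 1/1.02·[0.6000·0.0000 + 0.4000·28.7500] = 11.2745

$11.27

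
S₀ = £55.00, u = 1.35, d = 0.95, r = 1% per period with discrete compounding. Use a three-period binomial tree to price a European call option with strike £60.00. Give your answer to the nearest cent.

Risk-neutral probability p = (1 + 0.01 − 0.95)/(1.35 − 0.95) = 0.0600/0.4000 = 0.1500
Terminal stock prices: S_uuu = 135.3, S_uud = 95.23, S_udd = 67.01, S_ddd = 47.16
Terminal payoffs (S − K): max(75.32, 0) = 75.32, max(35.23, 0) = 35.23, max(7.011, 0) = 7.011, max(-12.84, 0) = 0
Node uu (S = 100.2): V_uu = 1/1.01·[0.1500·75.3206 + 0.8500·35.2256] = 40.8316
Node ud (S = 70.54): V_ud = 1/1.01·[0.1500·35.2256 + 0.8500·7.0106] = 11.1316
Node dd (S = 49.64): V_dd = 1/1.01·[0.1500·7.0106 + 0.8500·0.0000] = 1.0412
Node u (S = 74.25): V_u = 1/1.01·[0.1500·40.8316 + 0.8500·11.1316] = 15.4322
Node d (S = 52.25): V_d = 1/1.01·[0.1500·11.1316 + 0.8500·1.0412] = 2.5294
Node 0 (S = 55): V_0 = 1/1.01·[0.1500·15.4322 + 0.8500·2.5294] = 4.4207

£4.42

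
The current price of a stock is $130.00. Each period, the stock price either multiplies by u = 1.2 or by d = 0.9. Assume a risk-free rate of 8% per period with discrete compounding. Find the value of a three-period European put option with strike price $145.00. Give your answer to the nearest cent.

Risk-neutral probability p = (1 + 0.08 − 0.9)/(1.2 − 0.9) = 0.1800/0.3000 = 0.6000
Terminal stock prices: S_uuu = 224.6, S_uud = 168.5, S_udd = 126.4, S_ddd = 94.77
Terminal payoffs (K − S): max(-79.64, 0) = 0, max(-23.48, 0) = 0, max(18.64, 0) = 18.64, max(50.23, 0) = 50.23
Node uu (S = 187.2): V_uu = 1/1.08·[0.6000·0.0000 + 0.4000·0.0000] = 0.0000
Node ud (S = 140.4): V_ud = 1/1.08·[0.6000·0.0000 + 0.4000·18.6400] = 6.9037
Node dd (S = 105.3): V_dd = 1/1.08·[0.6000·18.6400 + 0.4000·50.2300] = 28.9593
Node u (S = 156): V_u = 1/1.08·[0.6000·0.0000 + 0.4000·6.9037] = 2.5569
Node d (S = 117): V_d = 1/1.08·[0.6000·6.9037 + 0.4000·28.9593] = 14.5610
Node 0 (S = 130): V_0 = 1/1.08·[0.6000·2.5569 + 0.4000·14.5610] = 6.8135

$6.81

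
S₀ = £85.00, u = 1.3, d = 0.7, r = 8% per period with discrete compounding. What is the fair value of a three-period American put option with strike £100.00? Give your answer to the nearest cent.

£18.26

Risk-neutral probability p = (1 + 0.08 − 0.7)/(1.3 − 0.7) = 0.3800/0.6000 = 0.6333
Terminal stock prices: S_uuu = 186.7, S_uud = 100.6, S_udd = 54.14, S_ddd = 29.15
Terminal payoffs (K − S): max(-86.75, 0) = 0, max(-0.555, 0) = 0, max(45.86, 0) = 45.86, max(70.84, 0) = 70.84
Node uu (S = 143.7): continuation = 1/1.08·[0.6333·0.0000 + 0.3667·0.0000] = 0.0000; exercise value = 0.0000 ≤ continuation, so V_uu = 0.0000
Node ud (S = 77.35): continuation = 1/1.08·[0.6333·0.0000 + 0.3667·45.8550] = 15.5681; exercise value = 22.6500 > continuation, so V_ud = 22.6500 (exercise)
Node dd (S = 41.65): continuation = 1/1.08·[0.6333·45.8550 + 0.3667·70.8450] = 50.9426; exercise value = 58.3500 > continuation, so V_dd = 58.3500 (exercise)
Node u (S = 110.5): continuation = 1/1.08·[0.6333·0.0000 + 0.3667·22.6500] = 7.6898; exercise value = 0.0000 ≤ continuation, so V_u = 7.6898
Node d (S = 59.5): continuation = 1/1.08·[0.6333·22.6500 + 0.3667·58.3500] = 33.0926; exercise value = 40.5000 > continuation, so V_d = 40.5000 (exercise)
Node 0 (S = 85): continuation = 1/1.08·[0.6333·7.6898 + 0.3667·40.5000] = 18.2595; exercise value = 15.0000 ≤ continuation, so V_0 = 18.2595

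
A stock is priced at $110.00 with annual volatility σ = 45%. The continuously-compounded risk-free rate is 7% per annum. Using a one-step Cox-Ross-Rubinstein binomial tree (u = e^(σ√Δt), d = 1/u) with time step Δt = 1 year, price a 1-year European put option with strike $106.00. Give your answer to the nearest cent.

CRR parameters: u = e^(σ√Δt) = e^(0.45·√1) = 1.5683, d = 1/u = 0.6376
Per-period rate: rΔt = 0.07·1 = 0.07, so R = e^0.07 = 1.0725
Risk-neutral probability p = (e^0.07 − 0.6376)/(1.5683 − 0.6376) = 0.4349/0.9307 = 0.4673
Terminal stock prices: S_u = 172.5, S_d = 70.14
Terminal payoffs (K − S): max(-66.51, 0) = 0, max(35.86, 0) = 35.86
Node 0 (S = 110): V_0 = e^(−0.07)·[0.4673·0.0000 + 0.5327·35.8609] = 17.8126

$17.81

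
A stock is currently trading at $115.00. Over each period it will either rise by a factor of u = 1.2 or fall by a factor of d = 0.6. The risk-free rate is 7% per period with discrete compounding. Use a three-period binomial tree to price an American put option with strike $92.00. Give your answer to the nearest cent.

$6.02

Risk-neutral probability p = (1 + 0.07 − 0.6)/(1.2 − 0.6) = 0.4700/0.6000 = 0.7833
Terminal stock prices: S_uuu = 198.7, S_uud = 99.36, S_udd = 49.68, S_ddd = 24.84
Terminal payoffs (K − S): max(-106.7, 0) = 0, max(-7.36, 0) = 0, max(42.32, 0) = 42.32, max(67.16, 0) = 67.16
Node uu (S = 165.6): continuation = 1/1.07·[0.7833·0.0000 + 0.2167·0.0000] = 0.0000; exercise value = 0.0000 ≤ continuation, so V_uu = 0.0000
Node ud (S = 82.8): continuation = 1/1.07·[0.7833·0.0000 + 0.2167·42.3200] = 8.5695; exercise value = 9.2000 > continuation, so V_ud = 9.2000 (exercise)
Node dd (S = 41.4): continuation = 1/1.07·[0.7833·42.3200 + 0.2167·67.1600] = 44.5813; exercise value = 50.6000 > continuation, so V_dd = 50.6000 (exercise)
Node u (S = 138): continuation = 1/1.07·[0.7833·0.0000 + 0.2167·9.2000] = 1.8629; exercise value = 0.0000 ≤ continuation, so V_u = 1.8629
Node d (S = 69): continuation = 1/1.07·[0.7833·9.2000 + 0.2167·50.6000] = 16.9813; exercise value = 23.0000 > continuation, so V_d = 23.0000 (exercise)
Node 0 (S = 115): continuation = 1/1.07·[0.7833·1.8629 + 0.2167·23.0000] = 6.0211; exercise value = 0.0000 ≤ continuation, so V_0 = 6.0211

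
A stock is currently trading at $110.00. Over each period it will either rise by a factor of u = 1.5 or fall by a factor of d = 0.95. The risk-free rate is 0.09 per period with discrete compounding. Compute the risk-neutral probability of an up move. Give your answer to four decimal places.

Risk-neutral probability p = (1 + 0.09 − 0.95)/(1.5 − 0.95) = 0.1400/0.5500 = 0.2545

p = 0.2545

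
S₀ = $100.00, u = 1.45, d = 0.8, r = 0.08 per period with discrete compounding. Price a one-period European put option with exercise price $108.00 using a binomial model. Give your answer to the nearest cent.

Risk-neutral probability p = (1 + 0.08 − 0.8)/(1.45 − 0.8) = 0.2800/0.6500 = 0.4308
Terminal stock prices: S_u = 145, S_d = 80
Terminal payoffs (K − S): max(-37, 0) = 0, max(28, 0) = 28
Node 0 (S = 100): V_0 = 1/1.08·[0.4308·0.0000 + 0.5692·28.0000] = 14.7578

$14.76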